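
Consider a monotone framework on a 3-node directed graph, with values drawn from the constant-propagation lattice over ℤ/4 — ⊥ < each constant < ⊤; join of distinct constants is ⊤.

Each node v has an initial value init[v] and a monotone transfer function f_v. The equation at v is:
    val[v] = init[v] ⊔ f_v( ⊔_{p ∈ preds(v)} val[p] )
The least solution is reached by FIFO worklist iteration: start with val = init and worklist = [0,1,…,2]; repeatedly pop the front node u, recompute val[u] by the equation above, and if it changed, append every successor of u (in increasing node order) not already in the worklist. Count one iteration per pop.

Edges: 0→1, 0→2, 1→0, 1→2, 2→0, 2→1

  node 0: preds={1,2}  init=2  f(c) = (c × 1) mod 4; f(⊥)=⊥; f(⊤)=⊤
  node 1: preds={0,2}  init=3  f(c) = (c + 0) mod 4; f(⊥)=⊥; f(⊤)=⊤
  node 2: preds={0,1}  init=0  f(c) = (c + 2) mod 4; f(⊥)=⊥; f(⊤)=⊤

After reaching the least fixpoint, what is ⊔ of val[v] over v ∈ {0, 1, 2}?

Worklist (5 pops):
  #1 pop 0: in=⊤ → ⊤ (was 2); enqueue []
  #2 pop 1: in=⊤ → ⊤ (was 3); enqueue [0]
  #3 pop 2: in=⊤ → ⊤ (was 0); enqueue [1]
  #4 pop 0: in=⊤ → ⊤ (no change)
  #5 pop 1: in=⊤ → ⊤ (no change)

Fixpoint:
  val[0] = ⊤
  val[1] = ⊤
  val[2] = ⊤

⊤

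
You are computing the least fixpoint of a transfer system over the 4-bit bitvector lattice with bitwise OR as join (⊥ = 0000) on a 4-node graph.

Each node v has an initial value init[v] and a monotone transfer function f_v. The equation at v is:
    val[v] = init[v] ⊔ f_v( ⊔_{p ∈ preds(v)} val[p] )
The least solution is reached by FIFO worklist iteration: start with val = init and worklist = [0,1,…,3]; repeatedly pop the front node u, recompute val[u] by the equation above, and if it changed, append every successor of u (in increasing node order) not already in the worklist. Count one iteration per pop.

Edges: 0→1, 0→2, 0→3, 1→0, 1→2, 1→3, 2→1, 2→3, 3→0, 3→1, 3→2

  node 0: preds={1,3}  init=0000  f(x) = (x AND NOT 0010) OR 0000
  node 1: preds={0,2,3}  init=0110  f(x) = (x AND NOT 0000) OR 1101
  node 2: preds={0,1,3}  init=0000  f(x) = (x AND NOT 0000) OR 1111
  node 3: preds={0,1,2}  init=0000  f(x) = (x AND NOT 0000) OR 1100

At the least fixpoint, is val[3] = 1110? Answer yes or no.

Iteration log — 8 steps:
  step 1. node 0  ⊔preds=0110  new=0100  old=0000  +wl: 
  step 2. node 1  ⊔preds=0100  new=1111  old=0110  +wl: 0
  step 3. node 2  ⊔preds=1111  new=1111  old=0000  +wl: 1
  step 4. node 3  ⊔preds=1111  new=1111  old=0000  +wl: 2
  step 5. node 0  ⊔preds=1111  new=1101  old=0100  +wl: 3
  step 6. node 1  ⊔preds=1111  new=1111  stable
  step 7. node 2  ⊔preds=1111  new=1111  stable
  step 8. node 3  ⊔preds=1111  new=1111  stable

Least fixpoint reached:
  node 0: 1101
  node 1: 1111
  node 2: 1111
  node 3: 1111

no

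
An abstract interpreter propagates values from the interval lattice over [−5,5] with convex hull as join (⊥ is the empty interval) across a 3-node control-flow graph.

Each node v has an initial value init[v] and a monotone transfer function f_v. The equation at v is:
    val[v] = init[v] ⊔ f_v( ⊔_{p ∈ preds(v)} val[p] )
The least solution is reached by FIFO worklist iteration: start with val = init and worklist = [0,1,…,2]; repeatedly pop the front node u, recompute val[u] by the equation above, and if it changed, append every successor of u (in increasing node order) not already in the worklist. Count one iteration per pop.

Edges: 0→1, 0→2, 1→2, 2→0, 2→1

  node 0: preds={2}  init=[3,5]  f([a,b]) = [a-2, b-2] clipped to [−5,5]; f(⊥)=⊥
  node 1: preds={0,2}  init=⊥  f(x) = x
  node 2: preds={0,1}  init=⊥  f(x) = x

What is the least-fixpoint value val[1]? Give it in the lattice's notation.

Worklist (17 pops):
  #1 pop 0: in=⊥ → [3,5] (no change)
  #2 pop 1: in=[3,5] → [3,5] (was ⊥); enqueue []
  #3 pop 2: in=[3,5] → [3,5] (was ⊥); enqueue [0,1]
  #4 pop 0: in=[3,5] → [1,5] (was [3,5]); enqueue [2]
  #5 pop 1: in=[1,5] → [1,5] (was [3,5]); enqueue []
  #6 pop 2: in=[1,5] → [1,5] (was [3,5]); enqueue [0,1]
  #7 pop 0: in=[1,5] → [-1,5] (was [1,5]); enqueue [2]
  #8 pop 1: in=[-1,5] → [-1,5] (was [1,5]); enqueue []
  #9 pop 2: in=[-1,5] → [-1,5] (was [1,5]); enqueue [0,1]
  #10 pop 0: in=[-1,5] → [-3,5] (was [-1,5]); enqueue [2]
  #11 pop 1: in=[-3,5] → [-3,5] (was [-1,5]); enqueue []
  #12 pop 2: in=[-3,5] → [-3,5] (was [-1,5]); enqueue [0,1]
  #13 pop 0: in=[-3,5] → [-5,5] (was [-3,5]); enqueue [2]
  #14 pop 1: in=[-5,5] → [-5,5] (was [-3,5]); enqueue []
  #15 pop 2: in=[-5,5] → [-5,5] (was [-3,5]); enqueue [0,1]
  #16 pop 0: in=[-5,5] → [-5,5] (no change)
  #17 pop 1: in=[-5,5] → [-5,5] (no change)

Fixpoint:
  val[0] = [-5,5]
  val[1] = [-5,5]
  val[2] = [-5,5]

[-5,5]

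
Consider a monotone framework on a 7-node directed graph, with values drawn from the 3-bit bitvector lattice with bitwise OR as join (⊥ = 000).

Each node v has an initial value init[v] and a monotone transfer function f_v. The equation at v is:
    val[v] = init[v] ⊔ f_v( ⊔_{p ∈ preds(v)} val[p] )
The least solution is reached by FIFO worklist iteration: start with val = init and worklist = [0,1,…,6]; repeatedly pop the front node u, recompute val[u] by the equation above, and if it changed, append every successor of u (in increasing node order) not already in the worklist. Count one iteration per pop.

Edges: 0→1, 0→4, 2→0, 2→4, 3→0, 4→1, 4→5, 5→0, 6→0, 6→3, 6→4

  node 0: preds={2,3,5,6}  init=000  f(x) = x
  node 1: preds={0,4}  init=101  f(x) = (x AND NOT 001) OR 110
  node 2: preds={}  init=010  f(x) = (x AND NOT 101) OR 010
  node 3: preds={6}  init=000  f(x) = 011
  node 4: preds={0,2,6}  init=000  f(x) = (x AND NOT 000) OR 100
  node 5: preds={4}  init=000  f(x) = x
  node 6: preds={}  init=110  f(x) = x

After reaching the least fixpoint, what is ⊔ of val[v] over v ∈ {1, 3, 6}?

Iteration log — 13 steps:
  step 1. node 0  ⊔preds=110  new=110  old=000  +wl: 
  step 2. node 1  ⊔preds=110  new=111  old=101  +wl: 
  step 3. node 2  ⊔preds=000  new=010  stable
  step 4. node 3  ⊔preds=110  new=011  old=000  +wl: 0
  step 5. node 4  ⊔preds=110  new=110  old=000  +wl: 1
  step 6. node 5  ⊔preds=110  new=110  old=000  +wl: 
  step 7. node 6  ⊔preds=000  new=110  stable
  step 8. node 0  ⊔preds=111  new=111  old=110  +wl: 4
  step 9. node 1  ⊔preds=111  new=111  stable
  step 10. node 4  ⊔preds=111  new=111  old=110  +wl: 1,5
  step 11. node 1  ⊔preds=111  new=111  stable
  step 12. node 5  ⊔preds=111  new=111  old=110  +wl: 0
  step 13. node 0  ⊔preds=111  new=111  stable

Least fixpoint reached:
  node 0: 111
  node 1: 111
  node 2: 010
  node 3: 011
  node 4: 111
  node 5: 111
  node 6: 110

111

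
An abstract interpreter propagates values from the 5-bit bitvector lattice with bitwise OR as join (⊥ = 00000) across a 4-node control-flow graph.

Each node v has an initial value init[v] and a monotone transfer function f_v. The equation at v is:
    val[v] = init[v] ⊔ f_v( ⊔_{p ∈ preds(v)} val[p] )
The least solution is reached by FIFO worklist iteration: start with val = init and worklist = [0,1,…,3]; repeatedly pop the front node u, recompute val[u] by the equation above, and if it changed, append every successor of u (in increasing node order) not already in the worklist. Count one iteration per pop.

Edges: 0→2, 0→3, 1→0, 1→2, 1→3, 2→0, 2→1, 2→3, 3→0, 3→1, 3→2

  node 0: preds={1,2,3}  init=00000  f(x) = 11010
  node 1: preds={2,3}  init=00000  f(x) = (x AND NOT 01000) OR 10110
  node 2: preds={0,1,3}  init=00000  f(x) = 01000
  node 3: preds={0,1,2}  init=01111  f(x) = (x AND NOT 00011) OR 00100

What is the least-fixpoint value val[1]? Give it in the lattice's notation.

Trace (7 dequeues):
  [1] u=0 | in 01111 | out 11010 | prev 00000 | push {}
  [2] u=1 | in 01111 | out 10111 | prev 00000 | push {0}
  [3] u=2 | in 11111 | out 01000 | prev 00000 | push {1}
  [4] u=3 | in 11111 | out 11111 | prev 01111 | push {2}
  [5] u=0 | in 11111 | out 11010 | ==
  [6] u=1 | in 11111 | out 10111 | ==
  [7] u=2 | in 11111 | out 01000 | ==

Converged values:
  [0] 11010
  [1] 10111
  [2] 01000
  [3] 11111

10111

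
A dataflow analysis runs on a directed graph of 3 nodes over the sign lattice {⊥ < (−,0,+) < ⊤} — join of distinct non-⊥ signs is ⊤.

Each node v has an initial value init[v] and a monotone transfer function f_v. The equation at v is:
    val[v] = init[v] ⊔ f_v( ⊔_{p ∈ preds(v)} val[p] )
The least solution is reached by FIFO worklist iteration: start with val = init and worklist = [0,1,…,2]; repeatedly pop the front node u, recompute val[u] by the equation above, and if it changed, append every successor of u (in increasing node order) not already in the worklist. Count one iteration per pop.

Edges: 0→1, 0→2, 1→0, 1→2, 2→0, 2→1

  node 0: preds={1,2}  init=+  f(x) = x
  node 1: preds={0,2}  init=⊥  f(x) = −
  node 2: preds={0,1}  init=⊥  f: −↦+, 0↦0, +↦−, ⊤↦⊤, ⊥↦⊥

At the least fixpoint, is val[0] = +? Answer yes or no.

Worklist (6 pops):
  #1 pop 0: in=⊥ → + (no change)
  #2 pop 1: in=+ → − (was ⊥); enqueue [0]
  #3 pop 2: in=⊤ → ⊤ (was ⊥); enqueue [1]
  #4 pop 0: in=⊤ → ⊤ (was +); enqueue [2]
  #5 pop 1: in=⊤ → − (no change)
  #6 pop 2: in=⊤ → ⊤ (no change)

Fixpoint:
  val[0] = ⊤
  val[1] = −
  val[2] = ⊤

no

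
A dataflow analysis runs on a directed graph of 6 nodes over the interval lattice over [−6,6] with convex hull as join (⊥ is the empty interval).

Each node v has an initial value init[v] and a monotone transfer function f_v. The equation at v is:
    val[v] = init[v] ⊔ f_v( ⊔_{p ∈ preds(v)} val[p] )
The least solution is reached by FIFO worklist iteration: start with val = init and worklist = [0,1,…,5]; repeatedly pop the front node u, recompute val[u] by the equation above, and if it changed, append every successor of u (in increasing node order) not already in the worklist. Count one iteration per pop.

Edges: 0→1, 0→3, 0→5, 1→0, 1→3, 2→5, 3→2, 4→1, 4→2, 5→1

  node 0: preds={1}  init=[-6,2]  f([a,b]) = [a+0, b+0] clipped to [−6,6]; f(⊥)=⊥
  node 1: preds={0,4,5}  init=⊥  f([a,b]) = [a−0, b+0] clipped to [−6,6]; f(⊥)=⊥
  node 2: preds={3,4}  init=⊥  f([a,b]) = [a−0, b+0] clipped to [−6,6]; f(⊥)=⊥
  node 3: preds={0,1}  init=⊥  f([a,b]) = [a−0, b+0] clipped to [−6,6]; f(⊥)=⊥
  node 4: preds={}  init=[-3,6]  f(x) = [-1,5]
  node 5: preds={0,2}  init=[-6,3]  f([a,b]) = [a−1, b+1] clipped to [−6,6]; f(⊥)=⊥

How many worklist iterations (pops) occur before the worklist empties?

11

Iteration log — 11 steps:
  step 1. node 0  ⊔preds=⊥  new=[-6,2]  stable
  step 2. node 1  ⊔preds=[-6,6]  new=[-6,6]  old=⊥  +wl: 0
  step 3. node 2  ⊔preds=[-3,6]  new=[-3,6]  old=⊥  +wl: 
  step 4. node 3  ⊔preds=[-6,6]  new=[-6,6]  old=⊥  +wl: 2
  step 5. node 4  ⊔preds=⊥  new=[-3,6]  stable
  step 6. node 5  ⊔preds=[-6,6]  new=[-6,6]  old=[-6,3]  +wl: 1
  step 7. node 0  ⊔preds=[-6,6]  new=[-6,6]  old=[-6,2]  +wl: 3,5
  step 8. node 2  ⊔preds=[-6,6]  new=[-6,6]  old=[-3,6]  +wl: 
  step 9. node 1  ⊔preds=[-6,6]  new=[-6,6]  stable
  step 10. node 3  ⊔preds=[-6,6]  new=[-6,6]  stable
  step 11. node 5  ⊔preds=[-6,6]  new=[-6,6]  stable

Least fixpoint reached:
  node 0: [-6,6]
  node 1: [-6,6]
  node 2: [-6,6]
  node 3: [-6,6]
  node 4: [-3,6]
  node 5: [-6,6]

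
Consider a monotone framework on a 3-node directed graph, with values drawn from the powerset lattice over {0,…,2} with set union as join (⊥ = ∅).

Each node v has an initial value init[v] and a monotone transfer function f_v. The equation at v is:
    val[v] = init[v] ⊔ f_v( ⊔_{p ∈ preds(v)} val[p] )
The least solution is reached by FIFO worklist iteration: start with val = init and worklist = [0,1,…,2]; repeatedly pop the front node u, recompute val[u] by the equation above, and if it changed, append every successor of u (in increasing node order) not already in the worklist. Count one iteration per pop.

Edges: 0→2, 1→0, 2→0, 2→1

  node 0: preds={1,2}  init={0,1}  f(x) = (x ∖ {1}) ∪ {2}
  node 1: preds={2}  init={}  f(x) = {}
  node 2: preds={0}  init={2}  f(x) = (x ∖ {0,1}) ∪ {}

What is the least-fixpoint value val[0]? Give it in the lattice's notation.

{0,1,2}

Trace (3 dequeues):
  [1] u=0 | in {2} | out {0,1,2} | prev {0,1} | push {}
  [2] u=1 | in {2} | out {} | ==
  [3] u=2 | in {0,1,2} | out {2} | ==

Converged values:
  [0] {0,1,2}
  [1] {}
  [2] {2}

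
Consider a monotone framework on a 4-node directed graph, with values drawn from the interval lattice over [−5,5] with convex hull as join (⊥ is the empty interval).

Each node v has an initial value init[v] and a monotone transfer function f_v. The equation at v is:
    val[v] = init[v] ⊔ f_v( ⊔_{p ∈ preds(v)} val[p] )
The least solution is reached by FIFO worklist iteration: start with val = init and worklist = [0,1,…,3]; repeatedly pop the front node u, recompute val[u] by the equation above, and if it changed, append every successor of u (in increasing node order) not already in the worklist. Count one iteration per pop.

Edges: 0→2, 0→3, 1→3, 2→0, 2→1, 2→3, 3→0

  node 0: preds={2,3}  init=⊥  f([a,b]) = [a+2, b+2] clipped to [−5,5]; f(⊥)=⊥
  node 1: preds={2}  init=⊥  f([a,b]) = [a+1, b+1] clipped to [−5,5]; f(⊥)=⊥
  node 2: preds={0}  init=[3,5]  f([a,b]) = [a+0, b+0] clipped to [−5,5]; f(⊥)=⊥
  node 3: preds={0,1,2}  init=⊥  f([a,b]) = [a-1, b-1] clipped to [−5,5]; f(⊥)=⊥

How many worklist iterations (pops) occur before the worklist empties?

Worklist (7 pops):
  #1 pop 0: in=[3,5] → [5,5] (was ⊥); enqueue []
  #2 pop 1: in=[3,5] → [4,5] (was ⊥); enqueue []
  #3 pop 2: in=[5,5] → [3,5] (no change)
  #4 pop 3: in=[3,5] → [2,4] (was ⊥); enqueue [0]
  #5 pop 0: in=[2,5] → [4,5] (was [5,5]); enqueue [2,3]
  #6 pop 2: in=[4,5] → [3,5] (no change)
  #7 pop 3: in=[3,5] → [2,4] (no change)

Fixpoint:
  val[0] = [4,5]
  val[1] = [4,5]
  val[2] = [3,5]
  val[3] = [2,4]

7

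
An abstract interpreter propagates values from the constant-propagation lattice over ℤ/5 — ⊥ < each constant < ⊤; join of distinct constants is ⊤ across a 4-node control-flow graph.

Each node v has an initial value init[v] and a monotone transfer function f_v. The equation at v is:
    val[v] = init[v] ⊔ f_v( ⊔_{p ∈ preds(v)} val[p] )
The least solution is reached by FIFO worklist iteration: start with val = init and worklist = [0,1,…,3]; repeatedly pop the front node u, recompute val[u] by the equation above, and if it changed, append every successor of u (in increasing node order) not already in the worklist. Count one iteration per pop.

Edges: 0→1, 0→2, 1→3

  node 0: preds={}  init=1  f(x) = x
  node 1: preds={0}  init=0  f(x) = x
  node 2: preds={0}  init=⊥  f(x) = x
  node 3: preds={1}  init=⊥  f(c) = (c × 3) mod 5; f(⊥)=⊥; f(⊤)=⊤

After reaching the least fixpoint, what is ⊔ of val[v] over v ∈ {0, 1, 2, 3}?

⊤

Iteration log — 4 steps:
  step 1. node 0  ⊔preds=⊥  new=1  stable
  step 2. node 1  ⊔preds=1  new=⊤  old=0  +wl: 
  step 3. node 2  ⊔preds=1  new=1  old=⊥  +wl: 
  step 4. node 3  ⊔preds=⊤  new=⊤  old=⊥  +wl: 

Least fixpoint reached:
  node 0: 1
  node 1: ⊤
  node 2: 1
  node 3: ⊤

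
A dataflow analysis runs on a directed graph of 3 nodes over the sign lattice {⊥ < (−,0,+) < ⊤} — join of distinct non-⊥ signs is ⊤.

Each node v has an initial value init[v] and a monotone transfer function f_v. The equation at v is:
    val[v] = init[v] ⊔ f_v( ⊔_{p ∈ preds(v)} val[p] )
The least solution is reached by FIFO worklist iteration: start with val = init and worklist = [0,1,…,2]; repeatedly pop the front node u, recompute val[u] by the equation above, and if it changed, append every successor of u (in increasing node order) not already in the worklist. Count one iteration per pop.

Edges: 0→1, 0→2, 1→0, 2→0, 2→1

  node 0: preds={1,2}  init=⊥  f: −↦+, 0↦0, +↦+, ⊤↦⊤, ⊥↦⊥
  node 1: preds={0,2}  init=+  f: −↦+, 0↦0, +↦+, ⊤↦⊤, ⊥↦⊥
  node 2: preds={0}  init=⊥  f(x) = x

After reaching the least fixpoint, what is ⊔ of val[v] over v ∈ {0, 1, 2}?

+

Worklist (5 pops):
  #1 pop 0: in=+ → + (was ⊥); enqueue []
  #2 pop 1: in=+ → + (no change)
  #3 pop 2: in=+ → + (was ⊥); enqueue [0,1]
  #4 pop 0: in=+ → + (no change)
  #5 pop 1: in=+ → + (no change)

Fixpoint:
  val[0] = +
  val[1] = +
  val[2] = +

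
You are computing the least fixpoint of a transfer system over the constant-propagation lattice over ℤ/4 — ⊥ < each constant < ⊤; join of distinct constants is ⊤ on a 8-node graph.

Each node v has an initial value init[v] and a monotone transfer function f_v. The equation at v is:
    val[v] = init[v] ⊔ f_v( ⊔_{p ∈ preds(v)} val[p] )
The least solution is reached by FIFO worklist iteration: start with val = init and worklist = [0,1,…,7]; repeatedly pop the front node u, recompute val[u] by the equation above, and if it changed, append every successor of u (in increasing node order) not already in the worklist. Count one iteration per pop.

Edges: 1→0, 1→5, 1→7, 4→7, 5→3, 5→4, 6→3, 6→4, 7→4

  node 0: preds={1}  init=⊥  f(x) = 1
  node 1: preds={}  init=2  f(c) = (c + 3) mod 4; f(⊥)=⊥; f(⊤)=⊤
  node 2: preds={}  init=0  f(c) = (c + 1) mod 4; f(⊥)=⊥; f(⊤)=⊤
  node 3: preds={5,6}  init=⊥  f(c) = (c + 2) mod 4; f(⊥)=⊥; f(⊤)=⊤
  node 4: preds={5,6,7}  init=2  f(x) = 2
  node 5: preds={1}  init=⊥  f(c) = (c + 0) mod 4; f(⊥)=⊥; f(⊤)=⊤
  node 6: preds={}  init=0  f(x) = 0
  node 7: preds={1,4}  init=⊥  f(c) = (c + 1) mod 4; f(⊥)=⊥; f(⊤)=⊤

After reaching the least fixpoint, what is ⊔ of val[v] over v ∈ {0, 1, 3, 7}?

⊤

Worklist (10 pops):
  #1 pop 0: in=2 → 1 (was ⊥); enqueue []
  #2 pop 1: in=⊥ → 2 (no change)
  #3 pop 2: in=⊥ → 0 (no change)
  #4 pop 3: in=0 → 2 (was ⊥); enqueue []
  #5 pop 4: in=0 → 2 (no change)
  #6 pop 5: in=2 → 2 (was ⊥); enqueue [3,4]
  #7 pop 6: in=⊥ → 0 (no change)
  #8 pop 7: in=2 → 3 (was ⊥); enqueue []
  #9 pop 3: in=⊤ → ⊤ (was 2); enqueue []
  #10 pop 4: in=⊤ → 2 (no change)

Fixpoint:
  val[0] = 1
  val[1] = 2
  val[2] = 0
  val[3] = ⊤
  val[4] = 2
  val[5] = 2
  val[6] = 0
  val[7] = 3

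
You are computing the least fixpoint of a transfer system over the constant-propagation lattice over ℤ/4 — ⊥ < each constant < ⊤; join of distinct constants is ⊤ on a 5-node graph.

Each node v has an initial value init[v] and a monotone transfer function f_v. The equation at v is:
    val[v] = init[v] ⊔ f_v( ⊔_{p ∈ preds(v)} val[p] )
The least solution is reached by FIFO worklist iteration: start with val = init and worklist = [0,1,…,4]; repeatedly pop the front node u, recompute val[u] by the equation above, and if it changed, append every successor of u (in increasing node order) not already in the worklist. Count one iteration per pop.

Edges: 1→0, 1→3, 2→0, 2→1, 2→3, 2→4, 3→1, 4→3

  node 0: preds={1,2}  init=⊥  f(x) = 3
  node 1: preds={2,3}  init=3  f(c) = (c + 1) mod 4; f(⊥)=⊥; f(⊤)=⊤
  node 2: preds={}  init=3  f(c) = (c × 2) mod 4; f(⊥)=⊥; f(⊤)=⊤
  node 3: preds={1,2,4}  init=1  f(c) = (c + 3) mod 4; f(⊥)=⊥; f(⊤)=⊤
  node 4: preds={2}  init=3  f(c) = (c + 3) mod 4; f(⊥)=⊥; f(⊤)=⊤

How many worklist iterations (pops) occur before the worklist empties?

8

Worklist (8 pops):
  #1 pop 0: in=3 → 3 (was ⊥); enqueue []
  #2 pop 1: in=⊤ → ⊤ (was 3); enqueue [0]
  #3 pop 2: in=⊥ → 3 (no change)
  #4 pop 3: in=⊤ → ⊤ (was 1); enqueue [1]
  #5 pop 4: in=3 → ⊤ (was 3); enqueue [3]
  #6 pop 0: in=⊤ → 3 (no change)
  #7 pop 1: in=⊤ → ⊤ (no change)
  #8 pop 3: in=⊤ → ⊤ (no change)

Fixpoint:
  val[0] = 3
  val[1] = ⊤
  val[2] = 3
  val[3] = ⊤
  val[4] = ⊤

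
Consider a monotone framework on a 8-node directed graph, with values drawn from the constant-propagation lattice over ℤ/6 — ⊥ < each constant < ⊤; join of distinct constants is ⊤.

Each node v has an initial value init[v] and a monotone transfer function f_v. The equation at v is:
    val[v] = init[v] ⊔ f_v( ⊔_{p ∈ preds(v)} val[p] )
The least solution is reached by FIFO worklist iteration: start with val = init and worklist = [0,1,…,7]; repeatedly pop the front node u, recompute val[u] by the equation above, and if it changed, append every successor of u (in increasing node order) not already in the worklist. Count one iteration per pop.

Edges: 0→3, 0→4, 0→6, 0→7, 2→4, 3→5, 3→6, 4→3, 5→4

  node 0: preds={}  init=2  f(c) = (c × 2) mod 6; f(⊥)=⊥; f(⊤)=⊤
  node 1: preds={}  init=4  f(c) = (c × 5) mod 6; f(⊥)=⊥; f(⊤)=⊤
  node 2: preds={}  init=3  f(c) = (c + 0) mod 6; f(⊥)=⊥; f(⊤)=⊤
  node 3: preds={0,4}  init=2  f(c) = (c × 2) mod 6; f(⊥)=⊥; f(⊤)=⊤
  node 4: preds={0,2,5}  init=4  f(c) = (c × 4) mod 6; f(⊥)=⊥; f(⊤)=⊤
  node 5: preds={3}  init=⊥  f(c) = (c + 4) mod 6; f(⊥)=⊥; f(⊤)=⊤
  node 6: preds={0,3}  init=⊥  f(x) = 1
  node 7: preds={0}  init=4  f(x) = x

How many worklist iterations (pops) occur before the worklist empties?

10

Iteration log — 10 steps:
  step 1. node 0  ⊔preds=⊥  new=2  stable
  step 2. node 1  ⊔preds=⊥  new=4  stable
  step 3. node 2  ⊔preds=⊥  new=3  stable
  step 4. node 3  ⊔preds=⊤  new=⊤  old=2  +wl: 
  step 5. node 4  ⊔preds=⊤  new=⊤  old=4  +wl: 3
  step 6. node 5  ⊔preds=⊤  new=⊤  old=⊥  +wl: 4
  step 7. node 6  ⊔preds=⊤  new=1  old=⊥  +wl: 
  step 8. node 7  ⊔preds=2  new=⊤  old=4  +wl: 
  step 9. node 3  ⊔preds=⊤  new=⊤  stable
  step 10. node 4  ⊔preds=⊤  new=⊤  stable

Least fixpoint reached:
  node 0: 2
  node 1: 4
  node 2: 3
  node 3: ⊤
  node 4: ⊤
  node 5: ⊤
  node 6: 1
  node 7: ⊤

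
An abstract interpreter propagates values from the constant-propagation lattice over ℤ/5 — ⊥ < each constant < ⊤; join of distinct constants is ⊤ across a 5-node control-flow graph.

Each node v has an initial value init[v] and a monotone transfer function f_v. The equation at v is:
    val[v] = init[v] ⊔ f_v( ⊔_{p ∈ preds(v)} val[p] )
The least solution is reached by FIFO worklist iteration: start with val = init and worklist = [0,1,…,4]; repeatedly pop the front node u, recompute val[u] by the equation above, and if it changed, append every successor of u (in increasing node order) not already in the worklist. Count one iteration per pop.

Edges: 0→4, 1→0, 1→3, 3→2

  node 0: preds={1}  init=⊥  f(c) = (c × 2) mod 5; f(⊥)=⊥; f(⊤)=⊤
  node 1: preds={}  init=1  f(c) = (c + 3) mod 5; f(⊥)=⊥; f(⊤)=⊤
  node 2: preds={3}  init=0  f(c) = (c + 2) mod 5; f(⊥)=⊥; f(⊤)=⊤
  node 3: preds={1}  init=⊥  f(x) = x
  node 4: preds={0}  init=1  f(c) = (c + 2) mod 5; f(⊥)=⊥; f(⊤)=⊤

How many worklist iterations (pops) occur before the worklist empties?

6

Worklist (6 pops):
  #1 pop 0: in=1 → 2 (was ⊥); enqueue []
  #2 pop 1: in=⊥ → 1 (no change)
  #3 pop 2: in=⊥ → 0 (no change)
  #4 pop 3: in=1 → 1 (was ⊥); enqueue [2]
  #5 pop 4: in=2 → ⊤ (was 1); enqueue []
  #6 pop 2: in=1 → ⊤ (was 0); enqueue []

Fixpoint:
  val[0] = 2
  val[1] = 1
  val[2] = ⊤
  val[3] = 1
  val[4] = ⊤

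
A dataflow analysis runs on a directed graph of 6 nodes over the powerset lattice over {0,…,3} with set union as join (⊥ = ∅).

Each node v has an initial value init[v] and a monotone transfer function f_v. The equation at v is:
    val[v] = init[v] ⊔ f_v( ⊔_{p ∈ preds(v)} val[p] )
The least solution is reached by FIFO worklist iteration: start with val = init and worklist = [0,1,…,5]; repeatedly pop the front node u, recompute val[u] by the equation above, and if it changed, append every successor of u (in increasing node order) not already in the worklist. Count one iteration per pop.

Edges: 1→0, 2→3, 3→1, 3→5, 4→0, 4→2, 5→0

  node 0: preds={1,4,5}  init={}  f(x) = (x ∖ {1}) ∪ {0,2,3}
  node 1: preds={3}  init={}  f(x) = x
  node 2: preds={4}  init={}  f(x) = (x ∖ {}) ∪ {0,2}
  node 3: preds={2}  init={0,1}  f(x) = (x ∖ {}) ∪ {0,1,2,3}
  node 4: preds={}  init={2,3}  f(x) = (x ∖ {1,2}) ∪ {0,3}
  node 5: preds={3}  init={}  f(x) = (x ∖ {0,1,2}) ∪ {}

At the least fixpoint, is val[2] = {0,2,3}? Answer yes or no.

yes

Worklist (10 pops):
  #1 pop 0: in={2,3} → {0,2,3} (was {}); enqueue []
  #2 pop 1: in={0,1} → {0,1} (was {}); enqueue [0]
  #3 pop 2: in={2,3} → {0,2,3} (was {}); enqueue []
  #4 pop 3: in={0,2,3} → {0,1,2,3} (was {0,1}); enqueue [1]
  #5 pop 4: in={} → {0,2,3} (was {2,3}); enqueue [2]
  #6 pop 5: in={0,1,2,3} → {3} (was {}); enqueue []
  #7 pop 0: in={0,1,2,3} → {0,2,3} (no change)
  #8 pop 1: in={0,1,2,3} → {0,1,2,3} (was {0,1}); enqueue [0]
  #9 pop 2: in={0,2,3} → {0,2,3} (no change)
  #10 pop 0: in={0,1,2,3} → {0,2,3} (no change)

Fixpoint:
  val[0] = {0,2,3}
  val[1] = {0,1,2,3}
  val[2] = {0,2,3}
  val[3] = {0,1,2,3}
  val[4] = {0,2,3}
  val[5] = {3}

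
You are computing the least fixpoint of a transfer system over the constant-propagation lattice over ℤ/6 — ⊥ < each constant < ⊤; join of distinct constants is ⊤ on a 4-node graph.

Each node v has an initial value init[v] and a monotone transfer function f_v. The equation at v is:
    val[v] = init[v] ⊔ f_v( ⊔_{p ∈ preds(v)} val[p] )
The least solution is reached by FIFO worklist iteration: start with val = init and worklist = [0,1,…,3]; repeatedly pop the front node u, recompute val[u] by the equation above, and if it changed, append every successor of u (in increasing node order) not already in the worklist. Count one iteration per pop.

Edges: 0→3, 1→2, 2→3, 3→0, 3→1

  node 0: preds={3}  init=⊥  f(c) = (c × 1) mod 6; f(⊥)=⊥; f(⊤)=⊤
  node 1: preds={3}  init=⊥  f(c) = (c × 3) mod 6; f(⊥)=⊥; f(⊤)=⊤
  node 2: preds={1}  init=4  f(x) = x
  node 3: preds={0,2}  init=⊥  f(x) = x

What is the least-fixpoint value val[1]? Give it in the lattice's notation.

Worklist (13 pops):
  #1 pop 0: in=⊥ → ⊥ (no change)
  #2 pop 1: in=⊥ → ⊥ (no change)
  #3 pop 2: in=⊥ → 4 (no change)
  #4 pop 3: in=4 → 4 (was ⊥); enqueue [0,1]
  #5 pop 0: in=4 → 4 (was ⊥); enqueue [3]
  #6 pop 1: in=4 → 0 (was ⊥); enqueue [2]
  #7 pop 3: in=4 → 4 (no change)
  #8 pop 2: in=0 → ⊤ (was 4); enqueue [3]
  #9 pop 3: in=⊤ → ⊤ (was 4); enqueue [0,1]
  #10 pop 0: in=⊤ → ⊤ (was 4); enqueue [3]
  #11 pop 1: in=⊤ → ⊤ (was 0); enqueue [2]
  #12 pop 3: in=⊤ → ⊤ (no change)
  #13 pop 2: in=⊤ → ⊤ (no change)

Fixpoint:
  val[0] = ⊤
  val[1] = ⊤
  val[2] = ⊤
  val[3] = ⊤

⊤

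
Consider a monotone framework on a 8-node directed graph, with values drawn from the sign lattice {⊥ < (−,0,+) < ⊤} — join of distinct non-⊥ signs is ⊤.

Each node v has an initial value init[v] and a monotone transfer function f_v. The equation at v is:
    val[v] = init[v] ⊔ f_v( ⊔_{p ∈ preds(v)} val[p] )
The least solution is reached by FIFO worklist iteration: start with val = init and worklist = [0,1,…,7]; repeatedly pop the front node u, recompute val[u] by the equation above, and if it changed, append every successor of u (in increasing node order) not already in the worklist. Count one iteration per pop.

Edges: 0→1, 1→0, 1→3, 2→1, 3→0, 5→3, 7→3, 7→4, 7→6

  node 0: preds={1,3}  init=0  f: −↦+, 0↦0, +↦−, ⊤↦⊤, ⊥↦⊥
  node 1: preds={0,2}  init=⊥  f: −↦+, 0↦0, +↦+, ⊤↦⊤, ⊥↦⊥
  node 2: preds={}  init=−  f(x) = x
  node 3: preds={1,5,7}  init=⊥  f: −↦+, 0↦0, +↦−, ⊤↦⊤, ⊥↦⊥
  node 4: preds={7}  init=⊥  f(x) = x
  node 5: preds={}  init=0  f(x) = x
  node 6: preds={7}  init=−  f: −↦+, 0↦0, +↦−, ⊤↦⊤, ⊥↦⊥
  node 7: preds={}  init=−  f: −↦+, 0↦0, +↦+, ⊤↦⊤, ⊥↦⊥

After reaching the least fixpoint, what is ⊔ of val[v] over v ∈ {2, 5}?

Trace (10 dequeues):
  [1] u=0 | in ⊥ | out 0 | ==
  [2] u=1 | in ⊤ | out ⊤ | prev ⊥ | push {0}
  [3] u=2 | in ⊥ | out − | ==
  [4] u=3 | in ⊤ | out ⊤ | prev ⊥ | push {}
  [5] u=4 | in − | out − | prev ⊥ | push {}
  [6] u=5 | in ⊥ | out 0 | ==
  [7] u=6 | in − | out ⊤ | prev − | push {}
  [8] u=7 | in ⊥ | out − | ==
  [9] u=0 | in ⊤ | out ⊤ | prev 0 | push {1}
  [10] u=1 | in ⊤ | out ⊤ | ==

Converged values:
  [0] ⊤
  [1] ⊤
  [2] −
  [3] ⊤
  [4] −
  [5] 0
  [6] ⊤
  [7] −

⊤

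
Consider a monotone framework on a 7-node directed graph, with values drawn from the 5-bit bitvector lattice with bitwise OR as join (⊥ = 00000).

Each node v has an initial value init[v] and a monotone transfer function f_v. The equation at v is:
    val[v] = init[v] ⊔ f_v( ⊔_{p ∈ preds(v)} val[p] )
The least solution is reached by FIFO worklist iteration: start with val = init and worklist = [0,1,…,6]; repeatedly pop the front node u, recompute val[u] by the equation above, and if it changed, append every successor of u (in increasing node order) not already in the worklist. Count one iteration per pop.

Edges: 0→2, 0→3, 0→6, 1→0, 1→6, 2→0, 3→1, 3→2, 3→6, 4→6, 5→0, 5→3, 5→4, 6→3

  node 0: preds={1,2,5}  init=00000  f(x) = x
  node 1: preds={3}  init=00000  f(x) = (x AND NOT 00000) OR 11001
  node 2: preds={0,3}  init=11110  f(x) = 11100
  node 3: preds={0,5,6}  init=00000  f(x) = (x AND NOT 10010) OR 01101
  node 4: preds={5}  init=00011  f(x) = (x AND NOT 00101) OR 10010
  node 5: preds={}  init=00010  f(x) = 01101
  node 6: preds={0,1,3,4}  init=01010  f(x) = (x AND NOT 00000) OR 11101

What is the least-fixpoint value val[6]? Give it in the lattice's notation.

Trace (14 dequeues):
  [1] u=0 | in 11110 | out 11110 | prev 00000 | push {}
  [2] u=1 | in 00000 | out 11001 | prev 00000 | push {0}
  [3] u=2 | in 11110 | out 11110 | ==
  [4] u=3 | in 11110 | out 01101 | prev 00000 | push {1,2}
  [5] u=4 | in 00010 | out 10011 | prev 00011 | push {}
  [6] u=5 | in 00000 | out 01111 | prev 00010 | push {3,4}
  [7] u=6 | in 11111 | out 11111 | prev 01010 | push {}
  [8] u=0 | in 11111 | out 11111 | prev 11110 | push {6}
  [9] u=1 | in 01101 | out 11101 | prev 11001 | push {0}
  [10] u=2 | in 11111 | out 11110 | ==
  [11] u=3 | in 11111 | out 01101 | ==
  [12] u=4 | in 01111 | out 11011 | prev 10011 | push {}
  [13] u=6 | in 11111 | out 11111 | ==
  [14] u=0 | in 11111 | out 11111 | ==

Converged values:
  [0] 11111
  [1] 11101
  [2] 11110
  [3] 01101
  [4] 11011
  [5] 01111
  [6] 11111

11111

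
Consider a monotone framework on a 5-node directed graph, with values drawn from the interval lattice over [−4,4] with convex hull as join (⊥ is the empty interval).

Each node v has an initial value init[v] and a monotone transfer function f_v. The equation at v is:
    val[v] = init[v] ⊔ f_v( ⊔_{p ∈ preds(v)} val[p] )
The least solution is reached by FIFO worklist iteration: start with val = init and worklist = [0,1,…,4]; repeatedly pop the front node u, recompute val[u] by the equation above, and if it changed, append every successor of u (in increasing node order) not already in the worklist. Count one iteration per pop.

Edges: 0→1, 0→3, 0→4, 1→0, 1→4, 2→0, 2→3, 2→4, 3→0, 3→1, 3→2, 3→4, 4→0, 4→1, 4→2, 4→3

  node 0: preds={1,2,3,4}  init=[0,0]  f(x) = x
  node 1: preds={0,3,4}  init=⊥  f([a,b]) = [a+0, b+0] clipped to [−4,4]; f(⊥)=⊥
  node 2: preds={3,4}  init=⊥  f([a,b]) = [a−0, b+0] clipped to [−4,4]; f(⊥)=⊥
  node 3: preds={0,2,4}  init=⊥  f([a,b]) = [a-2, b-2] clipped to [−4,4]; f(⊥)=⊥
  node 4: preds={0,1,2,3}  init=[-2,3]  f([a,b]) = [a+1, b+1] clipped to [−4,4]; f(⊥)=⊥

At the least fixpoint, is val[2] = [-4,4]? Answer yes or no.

Worklist (13 pops):
  #1 pop 0: in=[-2,3] → [-2,3] (was [0,0]); enqueue []
  #2 pop 1: in=[-2,3] → [-2,3] (was ⊥); enqueue [0]
  #3 pop 2: in=[-2,3] → [-2,3] (was ⊥); enqueue []
  #4 pop 3: in=[-2,3] → [-4,1] (was ⊥); enqueue [1,2]
  #5 pop 4: in=[-4,3] → [-3,4] (was [-2,3]); enqueue [3]
  #6 pop 0: in=[-4,4] → [-4,4] (was [-2,3]); enqueue [4]
  #7 pop 1: in=[-4,4] → [-4,4] (was [-2,3]); enqueue [0]
  #8 pop 2: in=[-4,4] → [-4,4] (was [-2,3]); enqueue []
  #9 pop 3: in=[-4,4] → [-4,2] (was [-4,1]); enqueue [1,2]
  #10 pop 4: in=[-4,4] → [-3,4] (no change)
  #11 pop 0: in=[-4,4] → [-4,4] (no change)
  #12 pop 1: in=[-4,4] → [-4,4] (no change)
  #13 pop 2: in=[-4,4] → [-4,4] (no change)

Fixpoint:
  val[0] = [-4,4]
  val[1] = [-4,4]
  val[2] = [-4,4]
  val[3] = [-4,2]
  val[4] = [-3,4]

yes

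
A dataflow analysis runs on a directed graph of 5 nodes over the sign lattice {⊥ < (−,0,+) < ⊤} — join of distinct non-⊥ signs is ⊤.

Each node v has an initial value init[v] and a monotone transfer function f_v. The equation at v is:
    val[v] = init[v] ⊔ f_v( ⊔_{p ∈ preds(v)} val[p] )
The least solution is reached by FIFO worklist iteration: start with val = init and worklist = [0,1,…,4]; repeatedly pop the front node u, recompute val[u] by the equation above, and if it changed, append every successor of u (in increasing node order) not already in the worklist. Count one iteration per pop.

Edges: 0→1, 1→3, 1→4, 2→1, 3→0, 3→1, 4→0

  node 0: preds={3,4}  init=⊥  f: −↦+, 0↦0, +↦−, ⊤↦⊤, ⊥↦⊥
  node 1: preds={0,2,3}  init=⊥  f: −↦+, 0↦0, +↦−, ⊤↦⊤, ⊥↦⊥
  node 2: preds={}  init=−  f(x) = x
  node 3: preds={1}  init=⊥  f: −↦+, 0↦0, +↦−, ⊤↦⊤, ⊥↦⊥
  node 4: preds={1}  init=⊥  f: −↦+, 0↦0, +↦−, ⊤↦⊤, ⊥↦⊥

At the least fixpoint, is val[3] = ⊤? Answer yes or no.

yes

Worklist (11 pops):
  #1 pop 0: in=⊥ → ⊥ (no change)
  #2 pop 1: in=− → + (was ⊥); enqueue []
  #3 pop 2: in=⊥ → − (no change)
  #4 pop 3: in=+ → − (was ⊥); enqueue [0,1]
  #5 pop 4: in=+ → − (was ⊥); enqueue []
  #6 pop 0: in=− → + (was ⊥); enqueue []
  #7 pop 1: in=⊤ → ⊤ (was +); enqueue [3,4]
  #8 pop 3: in=⊤ → ⊤ (was −); enqueue [0,1]
  #9 pop 4: in=⊤ → ⊤ (was −); enqueue []
  #10 pop 0: in=⊤ → ⊤ (was +); enqueue []
  #11 pop 1: in=⊤ → ⊤ (no change)

Fixpoint:
  val[0] = ⊤
  val[1] = ⊤
  val[2] = −
  val[3] = ⊤
  val[4] = ⊤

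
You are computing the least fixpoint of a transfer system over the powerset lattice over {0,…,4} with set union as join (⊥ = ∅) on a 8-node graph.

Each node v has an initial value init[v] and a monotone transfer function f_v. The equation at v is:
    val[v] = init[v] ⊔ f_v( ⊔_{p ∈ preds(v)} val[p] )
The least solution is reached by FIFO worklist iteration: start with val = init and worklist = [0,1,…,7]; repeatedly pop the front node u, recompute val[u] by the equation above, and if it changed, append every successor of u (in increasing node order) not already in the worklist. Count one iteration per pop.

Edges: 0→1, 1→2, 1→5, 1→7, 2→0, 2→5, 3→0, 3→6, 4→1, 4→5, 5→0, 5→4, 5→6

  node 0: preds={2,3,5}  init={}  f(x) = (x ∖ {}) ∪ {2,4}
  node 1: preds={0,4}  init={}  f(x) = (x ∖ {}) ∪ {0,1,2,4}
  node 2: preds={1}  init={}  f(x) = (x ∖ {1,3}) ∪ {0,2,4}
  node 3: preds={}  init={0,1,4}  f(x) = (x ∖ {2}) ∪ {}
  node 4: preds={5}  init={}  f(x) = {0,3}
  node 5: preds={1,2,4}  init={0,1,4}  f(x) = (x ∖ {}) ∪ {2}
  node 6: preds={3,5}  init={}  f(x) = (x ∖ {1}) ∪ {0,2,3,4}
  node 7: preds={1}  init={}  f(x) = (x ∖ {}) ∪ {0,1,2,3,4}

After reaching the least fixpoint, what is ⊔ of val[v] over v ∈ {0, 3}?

{0,1,2,3,4}

Trace (14 dequeues):
  [1] u=0 | in {0,1,4} | out {0,1,2,4} | prev {} | push {}
  [2] u=1 | in {0,1,2,4} | out {0,1,2,4} | prev {} | push {}
  [3] u=2 | in {0,1,2,4} | out {0,2,4} | prev {} | push {0}
  [4] u=3 | in {} | out {0,1,4} | ==
  [5] u=4 | in {0,1,4} | out {0,3} | prev {} | push {1}
  [6] u=5 | in {0,1,2,3,4} | out {0,1,2,3,4} | prev {0,1,4} | push {4}
  [7] u=6 | in {0,1,2,3,4} | out {0,2,3,4} | prev {} | push {}
  [8] u=7 | in {0,1,2,4} | out {0,1,2,3,4} | prev {} | push {}
  [9] u=0 | in {0,1,2,3,4} | out {0,1,2,3,4} | prev {0,1,2,4} | push {}
  [10] u=1 | in {0,1,2,3,4} | out {0,1,2,3,4} | prev {0,1,2,4} | push {2,5,7}
  [11] u=4 | in {0,1,2,3,4} | out {0,3} | ==
  [12] u=2 | in {0,1,2,3,4} | out {0,2,4} | ==
  [13] u=5 | in {0,1,2,3,4} | out {0,1,2,3,4} | ==
  [14] u=7 | in {0,1,2,3,4} | out {0,1,2,3,4} | ==

Converged values:
  [0] {0,1,2,3,4}
  [1] {0,1,2,3,4}
  [2] {0,2,4}
  [3] {0,1,4}
  [4] {0,3}
  [5] {0,1,2,3,4}
  [6] {0,2,3,4}
  [7] {0,1,2,3,4}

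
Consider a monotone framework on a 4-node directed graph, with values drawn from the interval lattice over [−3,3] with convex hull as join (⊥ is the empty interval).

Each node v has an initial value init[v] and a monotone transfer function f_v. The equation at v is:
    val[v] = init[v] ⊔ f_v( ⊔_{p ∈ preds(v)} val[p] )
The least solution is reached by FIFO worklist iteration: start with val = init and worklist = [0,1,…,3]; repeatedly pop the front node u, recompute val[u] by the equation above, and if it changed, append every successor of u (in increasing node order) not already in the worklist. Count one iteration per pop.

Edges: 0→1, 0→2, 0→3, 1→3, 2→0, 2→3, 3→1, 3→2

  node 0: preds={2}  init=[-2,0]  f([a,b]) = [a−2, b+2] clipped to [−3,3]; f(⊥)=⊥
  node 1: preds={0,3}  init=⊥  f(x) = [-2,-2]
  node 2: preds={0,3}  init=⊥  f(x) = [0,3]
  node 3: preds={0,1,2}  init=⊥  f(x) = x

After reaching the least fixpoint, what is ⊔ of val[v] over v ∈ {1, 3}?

[-2,3]

Iteration log — 8 steps:
  step 1. node 0  ⊔preds=⊥  new=[-2,0]  stable
  step 2. node 1  ⊔preds=[-2,0]  new=[-2,-2]  old=⊥  +wl: 
  step 3. node 2  ⊔preds=[-2,0]  new=[0,3]  old=⊥  +wl: 0
  step 4. node 3  ⊔preds=[-2,3]  new=[-2,3]  old=⊥  +wl: 1,2
  step 5. node 0  ⊔preds=[0,3]  new=[-2,3]  old=[-2,0]  +wl: 3
  step 6. node 1  ⊔preds=[-2,3]  new=[-2,-2]  stable
  step 7. node 2  ⊔preds=[-2,3]  new=[0,3]  stable
  step 8. node 3  ⊔preds=[-2,3]  new=[-2,3]  stable

Least fixpoint reached:
  node 0: [-2,3]
  node 1: [-2,-2]
  node 2: [0,3]
  node 3: [-2,3]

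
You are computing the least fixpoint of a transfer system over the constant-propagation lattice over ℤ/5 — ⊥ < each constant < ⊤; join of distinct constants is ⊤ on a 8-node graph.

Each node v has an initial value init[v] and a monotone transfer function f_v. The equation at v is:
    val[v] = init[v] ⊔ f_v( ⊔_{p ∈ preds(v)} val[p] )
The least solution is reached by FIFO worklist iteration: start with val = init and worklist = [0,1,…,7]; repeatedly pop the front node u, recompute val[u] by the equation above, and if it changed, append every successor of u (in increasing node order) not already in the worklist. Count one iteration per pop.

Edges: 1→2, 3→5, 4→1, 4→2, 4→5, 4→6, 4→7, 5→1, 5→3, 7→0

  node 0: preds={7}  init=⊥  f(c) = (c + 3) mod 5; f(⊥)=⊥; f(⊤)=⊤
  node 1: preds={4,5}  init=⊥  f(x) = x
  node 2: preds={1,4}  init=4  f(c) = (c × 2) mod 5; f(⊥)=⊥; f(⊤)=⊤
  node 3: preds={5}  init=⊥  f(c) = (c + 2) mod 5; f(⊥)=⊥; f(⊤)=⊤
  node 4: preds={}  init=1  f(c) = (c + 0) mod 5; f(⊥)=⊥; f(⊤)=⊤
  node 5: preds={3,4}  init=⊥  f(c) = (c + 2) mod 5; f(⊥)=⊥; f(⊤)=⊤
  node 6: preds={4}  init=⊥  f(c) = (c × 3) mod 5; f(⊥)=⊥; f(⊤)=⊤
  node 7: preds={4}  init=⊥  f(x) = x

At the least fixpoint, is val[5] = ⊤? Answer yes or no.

yes

Iteration log — 16 steps:
  step 1. node 0  ⊔preds=⊥  new=⊥  stable
  step 2. node 1  ⊔preds=1  new=1  old=⊥  +wl: 
  step 3. node 2  ⊔preds=1  new=⊤  old=4  +wl: 
  step 4. node 3  ⊔preds=⊥  new=⊥  stable
  step 5. node 4  ⊔preds=⊥  new=1  stable
  step 6. node 5  ⊔preds=1  new=3  old=⊥  +wl: 1,3
  step 7. node 6  ⊔preds=1  new=3  old=⊥  +wl: 
  step 8. node 7  ⊔preds=1  new=1  old=⊥  +wl: 0
  step 9. node 1  ⊔preds=⊤  new=⊤  old=1  +wl: 2
  step 10. node 3  ⊔preds=3  new=0  old=⊥  +wl: 5
  step 11. node 0  ⊔preds=1  new=4  old=⊥  +wl: 
  step 12. node 2  ⊔preds=⊤  new=⊤  stable
  step 13. node 5  ⊔preds=⊤  new=⊤  old=3  +wl: 1,3
  step 14. node 1  ⊔preds=⊤  new=⊤  stable
  step 15. node 3  ⊔preds=⊤  new=⊤  old=0  +wl: 5
  step 16. node 5  ⊔preds=⊤  new=⊤  stable

Least fixpoint reached:
  node 0: 4
  node 1: ⊤
  node 2: ⊤
  node 3: ⊤
  node 4: 1
  node 5: ⊤
  node 6: 3
  node 7: 1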